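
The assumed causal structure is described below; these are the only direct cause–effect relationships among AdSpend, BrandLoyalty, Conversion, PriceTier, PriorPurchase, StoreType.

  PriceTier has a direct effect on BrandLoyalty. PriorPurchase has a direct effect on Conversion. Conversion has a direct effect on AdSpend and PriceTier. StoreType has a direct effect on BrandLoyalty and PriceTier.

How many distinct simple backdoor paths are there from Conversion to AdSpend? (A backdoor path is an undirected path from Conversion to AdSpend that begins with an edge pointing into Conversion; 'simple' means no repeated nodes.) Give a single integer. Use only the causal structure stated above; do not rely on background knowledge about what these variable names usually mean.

0

A backdoor path from Conversion to AdSpend is any simple undirected path whose first edge points into Conversion (i.e. leaves Conversion via a parent).
Parents of Conversion: {PriorPurchase}.
No simple path from any parent of Conversion reaches AdSpend without revisiting Conversion, so there are no backdoor paths.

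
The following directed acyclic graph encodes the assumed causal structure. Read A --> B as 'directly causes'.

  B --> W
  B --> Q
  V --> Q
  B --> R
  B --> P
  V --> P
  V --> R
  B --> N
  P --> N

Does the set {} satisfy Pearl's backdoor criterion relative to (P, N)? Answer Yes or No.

Backdoor paths from P to N (paths whose first edge points into P):
  P1: P <- V -> Q <- B -> N
  P2: P <- V -> R <- B -> N
  P3: P <- B -> N
Condition 1 (no descendant of P in the set): holds — descendants of P are {N}; none are in {}.
Condition 2 (every backdoor path blocked by {}):
  P1: blocked at collider Q (neither it nor any descendant is in the conditioning set).
  P2: blocked at collider R (neither it nor any descendant is in the conditioning set).
  P3: open — no interior node is in the conditioning set.
{} does not satisfy the backdoor criterion.

No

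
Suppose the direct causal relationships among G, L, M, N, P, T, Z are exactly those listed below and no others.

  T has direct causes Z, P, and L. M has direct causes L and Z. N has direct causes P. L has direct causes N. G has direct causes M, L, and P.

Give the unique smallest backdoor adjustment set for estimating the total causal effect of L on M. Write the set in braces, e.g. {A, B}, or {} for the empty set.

Variables eligible for adjustment (non-descendants of L, excluding L and M): {N, P, Z}.
Backdoor paths from L to M:
  P1: L <- N <- P -> T <- Z -> M
  P2: L <- N <- P -> G <- M
Each backdoor path contains an unconditioned collider, so every path is already blocked with the empty conditioning set:
  P1: blocked at collider T (neither it nor any descendant is in the conditioning set).
  P2: blocked at collider G (neither it nor any descendant is in the conditioning set).
The empty set is therefore the unique smallest valid set.

{}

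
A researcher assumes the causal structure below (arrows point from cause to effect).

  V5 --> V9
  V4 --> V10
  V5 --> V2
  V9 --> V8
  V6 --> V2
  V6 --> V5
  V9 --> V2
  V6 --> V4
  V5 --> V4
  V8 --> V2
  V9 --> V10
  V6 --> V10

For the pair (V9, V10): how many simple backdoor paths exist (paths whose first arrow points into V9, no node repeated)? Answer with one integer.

A backdoor path from V9 to V10 is any simple undirected path whose first edge points into V9 (i.e. leaves V9 via a parent).
Parents of V9: {V5}.
Enumerating:
  P1: V9 <- V5 <- V6 -> V4 -> V10
  P2: V9 <- V5 <- V6 -> V10
  P3: V9 <- V5 -> V4 <- V6 -> V10
  P4: V9 <- V5 -> V4 -> V10
  P5: V9 <- V5 -> V2 <- V6 -> V4 -> V10
  P6: V9 <- V5 -> V2 <- V6 -> V10
That exhausts the simple backdoor paths. Count: 6.

6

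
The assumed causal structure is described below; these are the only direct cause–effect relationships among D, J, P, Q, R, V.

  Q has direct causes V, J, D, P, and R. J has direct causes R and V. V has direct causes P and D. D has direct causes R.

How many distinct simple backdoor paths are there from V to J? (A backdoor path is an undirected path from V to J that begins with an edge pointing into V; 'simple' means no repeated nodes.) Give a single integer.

A backdoor path from V to J is any simple undirected path whose first edge points into V (i.e. leaves V via a parent).
Parents of V: {D, P}.
Enumerating:
  P1: V <- P -> Q <- R -> J
  P2: V <- P -> Q <- D <- R -> J
  P3: V <- P -> Q <- J
  P4: V <- D <- R -> J
  P5: V <- D <- R -> Q <- J
  P6: V <- D -> Q <- R -> J
  P7: V <- D -> Q <- J
That exhausts the simple backdoor paths. Count: 7.

7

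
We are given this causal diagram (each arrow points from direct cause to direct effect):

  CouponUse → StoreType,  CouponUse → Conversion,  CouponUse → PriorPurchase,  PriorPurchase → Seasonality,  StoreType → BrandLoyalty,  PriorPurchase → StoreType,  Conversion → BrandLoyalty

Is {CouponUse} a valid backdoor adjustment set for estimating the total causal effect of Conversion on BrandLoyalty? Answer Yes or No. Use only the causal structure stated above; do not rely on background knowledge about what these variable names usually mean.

Backdoor paths from Conversion to BrandLoyalty (paths whose first edge points into Conversion):
  P1: Conversion <- CouponUse -> PriorPurchase -> StoreType -> BrandLoyalty
  P2: Conversion <- CouponUse -> StoreType -> BrandLoyalty
Condition 1 (no descendant of Conversion in the set): holds — descendants of Conversion are {BrandLoyalty}; none are in {CouponUse}.
Condition 2 (every backdoor path blocked by {CouponUse}):
  P1: blocked at fork node CouponUse ∈ conditioning set.
  P2: blocked at fork node CouponUse ∈ conditioning set.
{CouponUse} satisfies the backdoor criterion.

Yes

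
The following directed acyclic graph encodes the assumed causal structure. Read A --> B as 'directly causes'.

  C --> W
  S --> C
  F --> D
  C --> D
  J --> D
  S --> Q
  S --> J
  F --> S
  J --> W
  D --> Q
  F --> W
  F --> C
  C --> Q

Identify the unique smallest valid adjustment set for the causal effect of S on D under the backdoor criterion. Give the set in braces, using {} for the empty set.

{F}

Variables eligible for adjustment (non-descendants of S, excluding S and D): {F}.
Backdoor paths from S to D:
  P1: S <- F -> C -> D
  P2: S <- F -> C -> W <- J -> D
  P3: S <- F -> C -> Q <- D
  P4: S <- F -> D
  P5: S <- F -> W <- J -> D
  P6: S <- F -> W <- C -> D
  P7: S <- F -> W <- C -> Q <- D
The empty set is not sufficient: P1 (S <- F -> C -> D) has no collider blocking it and no conditioned non-collider, so it is open.
Try {F}:
  P1: blocked at fork node F ∈ conditioning set.
  P2: blocked at fork node F ∈ conditioning set.
  P3: blocked at fork node F ∈ conditioning set.
  P4: blocked at fork node F ∈ conditioning set.
  P5: blocked at fork node F ∈ conditioning set.
  P6: blocked at fork node F ∈ conditioning set.
  P7: blocked at fork node F ∈ conditioning set.
{F} contains no descendant of S and blocks every backdoor path.
{F} is the unique smallest valid adjustment set.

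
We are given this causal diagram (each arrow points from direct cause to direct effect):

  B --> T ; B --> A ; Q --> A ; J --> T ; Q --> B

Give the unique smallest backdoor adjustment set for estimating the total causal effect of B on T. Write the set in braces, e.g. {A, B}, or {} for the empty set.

{}

Variables eligible for adjustment (non-descendants of B, excluding B and T): {J, Q}.
Backdoor paths from B to T:
  (none)
With no backdoor paths the empty set already satisfies the criterion, and it is trivially minimal.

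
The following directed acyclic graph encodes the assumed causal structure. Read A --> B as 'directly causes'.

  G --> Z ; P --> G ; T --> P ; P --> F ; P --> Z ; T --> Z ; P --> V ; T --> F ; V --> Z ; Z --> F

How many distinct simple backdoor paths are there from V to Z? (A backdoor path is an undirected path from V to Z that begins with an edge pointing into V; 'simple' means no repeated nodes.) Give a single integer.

6

A backdoor path from V to Z is any simple undirected path whose first edge points into V (i.e. leaves V via a parent).
Parents of V: {P}.
Enumerating:
  P1: V <- P <- T -> Z
  P2: V <- P <- T -> F <- Z
  P3: V <- P -> G -> Z
  P4: V <- P -> Z
  P5: V <- P -> F <- T -> Z
  P6: V <- P -> F <- Z
That exhausts the simple backdoor paths. Count: 6.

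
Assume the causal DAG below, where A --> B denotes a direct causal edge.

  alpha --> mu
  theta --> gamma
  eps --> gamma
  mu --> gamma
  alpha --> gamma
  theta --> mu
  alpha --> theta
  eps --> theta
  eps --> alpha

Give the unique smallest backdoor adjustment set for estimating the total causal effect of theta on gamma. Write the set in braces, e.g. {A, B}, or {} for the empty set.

Variables eligible for adjustment (non-descendants of theta, excluding theta and gamma): {alpha, eps}.
Backdoor paths from theta to gamma:
  P1: theta <- eps -> alpha -> mu -> gamma
  P2: theta <- eps -> alpha -> gamma
  P3: theta <- eps -> gamma
  P4: theta <- alpha <- eps -> gamma
  P5: theta <- alpha -> mu -> gamma
  P6: theta <- alpha -> gamma
The empty set is not sufficient: P1 (theta <- eps -> alpha -> mu -> gamma) has no collider blocking it and no conditioned non-collider, so it is open.
Try {alpha, eps}:
  P1: blocked at fork node eps ∈ conditioning set.
  P2: blocked at fork node eps ∈ conditioning set.
  P3: blocked at fork node eps ∈ conditioning set.
  P4: blocked at chain node alpha ∈ conditioning set.
  P5: blocked at fork node alpha ∈ conditioning set.
  P6: blocked at fork node alpha ∈ conditioning set.
{alpha, eps} contains no descendant of theta and blocks every backdoor path.
Every element of {alpha, eps} is needed (dropping alpha leaves P5 open; dropping eps leaves P3 open), so no proper subset is valid.
Among all size-2 subsets of the eligible variables, only {alpha, eps} blocks every backdoor path, so it is the unique smallest valid adjustment set.

{alpha, eps}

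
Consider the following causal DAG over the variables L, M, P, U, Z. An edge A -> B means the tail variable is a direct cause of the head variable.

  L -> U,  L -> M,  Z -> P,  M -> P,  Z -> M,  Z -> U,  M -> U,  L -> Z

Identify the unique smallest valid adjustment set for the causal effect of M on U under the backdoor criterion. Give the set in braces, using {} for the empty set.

Variables eligible for adjustment (non-descendants of M, excluding M and U): {L, Z}.
Backdoor paths from M to U:
  P1: M <- L -> Z -> U
  P2: M <- L -> U
  P3: M <- Z <- L -> U
  P4: M <- Z -> U
The empty set is not sufficient: P1 (M <- L -> Z -> U) has no collider blocking it and no conditioned non-collider, so it is open.
Try {L, Z}:
  P1: blocked at fork node L ∈ conditioning set.
  P2: blocked at fork node L ∈ conditioning set.
  P3: blocked at chain node Z ∈ conditioning set.
  P4: blocked at fork node Z ∈ conditioning set.
{L, Z} contains no descendant of M and blocks every backdoor path.
Every element of {L, Z} is needed (dropping L leaves P2 open; dropping Z leaves P4 open), so no proper subset is valid.
Among all size-2 subsets of the eligible variables, only {L, Z} blocks every backdoor path, so it is the unique smallest valid adjustment set.

{L, Z}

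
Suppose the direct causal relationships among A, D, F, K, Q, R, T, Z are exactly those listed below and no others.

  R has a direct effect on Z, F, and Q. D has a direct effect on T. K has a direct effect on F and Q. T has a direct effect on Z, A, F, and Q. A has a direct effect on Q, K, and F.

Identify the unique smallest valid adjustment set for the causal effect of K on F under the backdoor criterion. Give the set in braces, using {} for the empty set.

Variables eligible for adjustment (non-descendants of K, excluding K and F): {A, D, R, T, Z}.
Backdoor paths from K to F:
  P1: K <- A <- T -> F
  P2: K <- A <- T -> Z <- R -> F
  P3: K <- A <- T -> Q <- R -> F
  P4: K <- A -> F
  P5: K <- A -> Q <- T -> F
  P6: K <- A -> Q <- T -> Z <- R -> F
  P7: K <- A -> Q <- R -> F
  P8: K <- A -> Q <- R -> Z <- T -> F
The empty set is not sufficient: P1 (K <- A <- T -> F) has no collider blocking it and no conditioned non-collider, so it is open.
Try {A}:
  P1: blocked at chain node A ∈ conditioning set.
  P2: blocked at chain node A ∈ conditioning set.
  P3: blocked at chain node A ∈ conditioning set.
  P4: blocked at fork node A ∈ conditioning set.
  P5: blocked at fork node A ∈ conditioning set.
  P6: blocked at fork node A ∈ conditioning set.
  P7: blocked at fork node A ∈ conditioning set.
  P8: blocked at fork node A ∈ conditioning set.
{A} contains no descendant of K and blocks every backdoor path.
No other singleton works — e.g. {D} leaves P1 open — so {A} is the unique smallest valid adjustment set.

{A}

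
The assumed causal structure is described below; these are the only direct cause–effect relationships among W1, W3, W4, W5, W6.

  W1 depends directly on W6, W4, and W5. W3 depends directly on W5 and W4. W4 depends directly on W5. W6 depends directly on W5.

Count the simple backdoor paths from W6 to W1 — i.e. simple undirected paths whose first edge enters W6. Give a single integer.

A backdoor path from W6 to W1 is any simple undirected path whose first edge points into W6 (i.e. leaves W6 via a parent).
Parents of W6: {W5}.
Enumerating:
  P1: W6 <- W5 -> W4 -> W1
  P2: W6 <- W5 -> W3 <- W4 -> W1
  P3: W6 <- W5 -> W1
That exhausts the simple backdoor paths. Count: 3.

3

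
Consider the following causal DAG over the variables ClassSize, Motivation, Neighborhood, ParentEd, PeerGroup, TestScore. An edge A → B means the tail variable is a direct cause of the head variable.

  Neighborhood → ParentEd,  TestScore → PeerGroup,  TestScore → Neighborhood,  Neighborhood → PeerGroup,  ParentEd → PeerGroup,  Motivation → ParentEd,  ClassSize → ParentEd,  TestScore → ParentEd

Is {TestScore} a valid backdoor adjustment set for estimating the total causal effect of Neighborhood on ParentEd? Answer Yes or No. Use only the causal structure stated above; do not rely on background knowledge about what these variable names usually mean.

Backdoor paths from Neighborhood to ParentEd (paths whose first edge points into Neighborhood):
  P1: Neighborhood <- TestScore -> ParentEd
  P2: Neighborhood <- TestScore -> PeerGroup <- ParentEd
Condition 1 (no descendant of Neighborhood in the set): holds — descendants of Neighborhood are {ParentEd, PeerGroup}; none are in {TestScore}.
Condition 2 (every backdoor path blocked by {TestScore}):
  P1: blocked at fork node TestScore ∈ conditioning set.
  P2: blocked at fork node TestScore ∈ conditioning set.
{TestScore} satisfies the backdoor criterion.

Yes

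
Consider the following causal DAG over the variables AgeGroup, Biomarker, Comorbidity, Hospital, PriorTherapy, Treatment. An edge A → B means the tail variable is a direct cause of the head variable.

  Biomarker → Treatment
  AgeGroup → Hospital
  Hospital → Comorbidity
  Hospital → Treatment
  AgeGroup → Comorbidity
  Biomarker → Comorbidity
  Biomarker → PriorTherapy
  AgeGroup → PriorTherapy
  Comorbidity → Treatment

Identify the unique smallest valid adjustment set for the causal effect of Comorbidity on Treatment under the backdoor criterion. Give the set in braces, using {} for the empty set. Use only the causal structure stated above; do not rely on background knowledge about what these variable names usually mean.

Variables eligible for adjustment (non-descendants of Comorbidity, excluding Comorbidity and Treatment): {AgeGroup, Biomarker, Hospital, PriorTherapy}.
Backdoor paths from Comorbidity to Treatment:
  P1: Comorbidity <- AgeGroup -> Hospital -> Treatment
  P2: Comorbidity <- AgeGroup -> PriorTherapy <- Biomarker -> Treatment
  P3: Comorbidity <- Biomarker -> PriorTherapy <- AgeGroup -> Hospital -> Treatment
  P4: Comorbidity <- Biomarker -> Treatment
  P5: Comorbidity <- Hospital <- AgeGroup -> PriorTherapy <- Biomarker -> Treatment
  P6: Comorbidity <- Hospital -> Treatment
The empty set is not sufficient: P1 (Comorbidity <- AgeGroup -> Hospital -> Treatment) has no collider blocking it and no conditioned non-collider, so it is open.
Try {Biomarker, Hospital}:
  P1: blocked at chain node Hospital ∈ conditioning set.
  P2: blocked at collider PriorTherapy (neither it nor any descendant is in the conditioning set).
  P3: blocked at fork node Biomarker ∈ conditioning set.
  P4: blocked at fork node Biomarker ∈ conditioning set.
  P5: blocked at chain node Hospital ∈ conditioning set.
  P6: blocked at fork node Hospital ∈ conditioning set.
{Biomarker, Hospital} contains no descendant of Comorbidity and blocks every backdoor path.
Every element of {Biomarker, Hospital} is needed (dropping Biomarker leaves P4 open; dropping Hospital leaves P1 open), so no proper subset is valid.
Among all size-2 subsets of the eligible variables, only {Biomarker, Hospital} blocks every backdoor path, so it is the unique smallest valid adjustment set.

{Biomarker, Hospital}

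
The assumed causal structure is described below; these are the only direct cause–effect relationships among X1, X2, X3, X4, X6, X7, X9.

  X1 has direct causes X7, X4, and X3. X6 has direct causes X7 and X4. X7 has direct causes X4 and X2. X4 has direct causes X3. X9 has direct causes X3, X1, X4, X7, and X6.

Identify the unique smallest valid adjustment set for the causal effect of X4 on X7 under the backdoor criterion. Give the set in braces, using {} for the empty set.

{}

Variables eligible for adjustment (non-descendants of X4, excluding X4 and X7): {X2, X3}.
Backdoor paths from X4 to X7:
  P1: X4 <- X3 -> X1 <- X7
  P2: X4 <- X3 -> X1 -> X9 <- X7
  P3: X4 <- X3 -> X1 -> X9 <- X6 <- X7
  P4: X4 <- X3 -> X9 <- X7
  P5: X4 <- X3 -> X9 <- X1 <- X7
  P6: X4 <- X3 -> X9 <- X6 <- X7
Each backdoor path contains an unconditioned collider, so every path is already blocked with the empty conditioning set:
  P1: blocked at collider X1 (neither it nor any descendant is in the conditioning set).
  P2: blocked at collider X9 (neither it nor any descendant is in the conditioning set).
  P3: blocked at collider X9 (neither it nor any descendant is in the conditioning set).
  P4: blocked at collider X9 (neither it nor any descendant is in the conditioning set).
  P5: blocked at collider X9 (neither it nor any descendant is in the conditioning set).
  P6: blocked at collider X9 (neither it nor any descendant is in the conditioning set).
The empty set is therefore the unique smallest valid set.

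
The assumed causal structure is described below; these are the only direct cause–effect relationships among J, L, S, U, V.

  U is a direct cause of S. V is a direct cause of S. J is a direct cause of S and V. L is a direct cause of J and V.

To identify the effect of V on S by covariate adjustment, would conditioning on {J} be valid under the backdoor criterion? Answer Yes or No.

Backdoor paths from V to S (paths whose first edge points into V):
  P1: V <- L -> J -> S
  P2: V <- J -> S
Condition 1 (no descendant of V in the set): holds — descendants of V are {S}; none are in {J}.
Condition 2 (every backdoor path blocked by {J}):
  P1: blocked at chain node J ∈ conditioning set.
  P2: blocked at fork node J ∈ conditioning set.
{J} satisfies the backdoor criterion.

Yes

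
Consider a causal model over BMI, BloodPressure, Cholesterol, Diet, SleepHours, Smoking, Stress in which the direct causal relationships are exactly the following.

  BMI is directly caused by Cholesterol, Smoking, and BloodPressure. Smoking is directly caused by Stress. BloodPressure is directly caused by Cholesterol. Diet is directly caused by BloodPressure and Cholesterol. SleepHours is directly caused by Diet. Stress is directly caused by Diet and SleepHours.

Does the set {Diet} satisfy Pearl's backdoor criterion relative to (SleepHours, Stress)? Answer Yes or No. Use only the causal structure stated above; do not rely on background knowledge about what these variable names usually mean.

Backdoor paths from SleepHours to Stress (paths whose first edge points into SleepHours):
  P1: SleepHours <- Diet <- Cholesterol -> BloodPressure -> BMI <- Smoking <- Stress
  P2: SleepHours <- Diet <- Cholesterol -> BMI <- Smoking <- Stress
  P3: SleepHours <- Diet <- BloodPressure <- Cholesterol -> BMI <- Smoking <- Stress
  P4: SleepHours <- Diet <- BloodPressure -> BMI <- Smoking <- Stress
  P5: SleepHours <- Diet -> Stress
Condition 1 (no descendant of SleepHours in the set): holds — descendants of SleepHours are {BMI, Smoking, Stress}; none are in {Diet}.
Condition 2 (every backdoor path blocked by {Diet}):
  P1: blocked at chain node Diet ∈ conditioning set.
  P2: blocked at chain node Diet ∈ conditioning set.
  P3: blocked at chain node Diet ∈ conditioning set.
  P4: blocked at chain node Diet ∈ conditioning set.
  P5: blocked at fork node Diet ∈ conditioning set.
{Diet} satisfies the backdoor criterion.

Yes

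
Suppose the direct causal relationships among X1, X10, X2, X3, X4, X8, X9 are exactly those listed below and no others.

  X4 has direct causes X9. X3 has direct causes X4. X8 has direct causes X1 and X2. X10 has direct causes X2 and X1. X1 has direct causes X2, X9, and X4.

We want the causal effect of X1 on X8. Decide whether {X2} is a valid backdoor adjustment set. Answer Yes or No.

Backdoor paths from X1 to X8 (paths whose first edge points into X1):
  P1: X1 <- X2 -> X8
Condition 1 (no descendant of X1 in the set): holds — descendants of X1 are {X10, X8}; none are in {X2}.
Condition 2 (every backdoor path blocked by {X2}):
  P1: blocked at fork node X2 ∈ conditioning set.
{X2} satisfies the backdoor criterion.

Yes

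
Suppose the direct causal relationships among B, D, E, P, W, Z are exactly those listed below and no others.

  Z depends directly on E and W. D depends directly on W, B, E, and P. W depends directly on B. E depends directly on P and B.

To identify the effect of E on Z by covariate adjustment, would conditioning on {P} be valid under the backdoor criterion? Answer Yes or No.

No

Backdoor paths from E to Z (paths whose first edge points into E):
  P1: E <- B -> W -> Z
  P2: E <- B -> D <- W -> Z
  P3: E <- P -> D <- B -> W -> Z
  P4: E <- P -> D <- W -> Z
Condition 1 (no descendant of E in the set): holds — descendants of E are {D, Z}; none are in {P}.
Condition 2 (every backdoor path blocked by {P}):
  P1: open — no interior node is in the conditioning set.
  P2: blocked at collider D (neither it nor any descendant is in the conditioning set).
  P3: blocked at fork node P ∈ conditioning set.
  P4: blocked at fork node P ∈ conditioning set.
{P} does not satisfy the backdoor criterion.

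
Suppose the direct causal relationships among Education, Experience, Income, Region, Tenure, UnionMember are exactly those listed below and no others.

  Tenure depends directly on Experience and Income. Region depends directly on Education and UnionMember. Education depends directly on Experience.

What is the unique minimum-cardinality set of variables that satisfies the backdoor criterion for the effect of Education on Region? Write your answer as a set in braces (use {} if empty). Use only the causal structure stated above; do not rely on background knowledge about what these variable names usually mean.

Variables eligible for adjustment (non-descendants of Education, excluding Education and Region): {Experience, Income, Tenure, UnionMember}.
Backdoor paths from Education to Region:
  (none)
With no backdoor paths the empty set already satisfies the criterion, and it is trivially minimal.

{}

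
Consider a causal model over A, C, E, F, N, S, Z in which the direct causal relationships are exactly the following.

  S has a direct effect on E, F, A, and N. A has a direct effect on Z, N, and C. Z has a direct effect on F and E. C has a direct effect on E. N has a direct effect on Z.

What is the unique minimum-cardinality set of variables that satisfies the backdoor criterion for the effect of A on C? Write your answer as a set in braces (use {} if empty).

{}

Variables eligible for adjustment (non-descendants of A, excluding A and C): {S}.
Backdoor paths from A to C:
  P1: A <- S -> N -> Z -> E <- C
  P2: A <- S -> E <- C
  P3: A <- S -> F <- Z -> E <- C
Each backdoor path contains an unconditioned collider, so every path is already blocked with the empty conditioning set:
  P1: blocked at collider E (neither it nor any descendant is in the conditioning set).
  P2: blocked at collider E (neither it nor any descendant is in the conditioning set).
  P3: blocked at collider F (neither it nor any descendant is in the conditioning set).
The empty set is therefore the unique smallest valid set.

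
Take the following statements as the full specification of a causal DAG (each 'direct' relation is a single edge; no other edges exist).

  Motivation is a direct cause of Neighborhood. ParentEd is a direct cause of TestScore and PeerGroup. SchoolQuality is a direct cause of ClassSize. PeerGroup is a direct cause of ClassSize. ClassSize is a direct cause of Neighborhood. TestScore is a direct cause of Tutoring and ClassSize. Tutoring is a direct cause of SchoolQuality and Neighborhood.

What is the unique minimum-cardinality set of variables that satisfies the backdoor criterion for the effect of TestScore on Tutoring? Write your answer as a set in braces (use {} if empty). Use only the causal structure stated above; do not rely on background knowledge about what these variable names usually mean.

Variables eligible for adjustment (non-descendants of TestScore, excluding TestScore and Tutoring): {Motivation, ParentEd, PeerGroup}.
Backdoor paths from TestScore to Tutoring:
  P1: TestScore <- ParentEd -> PeerGroup -> ClassSize <- SchoolQuality <- Tutoring
  P2: TestScore <- ParentEd -> PeerGroup -> ClassSize -> Neighborhood <- Tutoring
Each backdoor path contains an unconditioned collider, so every path is already blocked with the empty conditioning set:
  P1: blocked at collider ClassSize (neither it nor any descendant is in the conditioning set).
  P2: blocked at collider Neighborhood (neither it nor any descendant is in the conditioning set).
The empty set is therefore the unique smallest valid set.

{}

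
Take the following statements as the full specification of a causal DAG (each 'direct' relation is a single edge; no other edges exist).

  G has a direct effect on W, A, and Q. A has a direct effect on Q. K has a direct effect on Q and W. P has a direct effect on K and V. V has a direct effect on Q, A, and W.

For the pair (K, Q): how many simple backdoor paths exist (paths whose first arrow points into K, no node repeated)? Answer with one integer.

5

A backdoor path from K to Q is any simple undirected path whose first edge points into K (i.e. leaves K via a parent).
Parents of K: {P}.
Enumerating:
  P1: K <- P -> V -> A <- G -> Q
  P2: K <- P -> V -> A -> Q
  P3: K <- P -> V -> Q
  P4: K <- P -> V -> W <- G -> A -> Q
  P5: K <- P -> V -> W <- G -> Q
That exhausts the simple backdoor paths. Count: 5.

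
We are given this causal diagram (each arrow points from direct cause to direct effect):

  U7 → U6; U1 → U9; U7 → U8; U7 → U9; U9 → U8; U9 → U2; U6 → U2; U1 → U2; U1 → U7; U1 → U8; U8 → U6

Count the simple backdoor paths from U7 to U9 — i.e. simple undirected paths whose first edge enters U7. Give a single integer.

5

A backdoor path from U7 to U9 is any simple undirected path whose first edge points into U7 (i.e. leaves U7 via a parent).
Parents of U7: {U1}.
Enumerating:
  P1: U7 <- U1 -> U9
  P2: U7 <- U1 -> U8 <- U9
  P3: U7 <- U1 -> U8 -> U6 -> U2 <- U9
  P4: U7 <- U1 -> U2 <- U9
  P5: U7 <- U1 -> U2 <- U6 <- U8 <- U9
That exhausts the simple backdoor paths. Count: 5.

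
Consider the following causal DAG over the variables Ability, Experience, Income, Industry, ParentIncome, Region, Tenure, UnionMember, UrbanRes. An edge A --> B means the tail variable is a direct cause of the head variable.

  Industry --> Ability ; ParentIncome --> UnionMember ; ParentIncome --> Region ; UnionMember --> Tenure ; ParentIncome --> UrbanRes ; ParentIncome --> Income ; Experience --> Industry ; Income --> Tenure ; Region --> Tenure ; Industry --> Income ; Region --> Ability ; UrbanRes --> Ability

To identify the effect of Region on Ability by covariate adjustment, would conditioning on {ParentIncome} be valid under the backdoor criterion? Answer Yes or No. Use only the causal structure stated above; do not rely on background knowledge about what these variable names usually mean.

Backdoor paths from Region to Ability (paths whose first edge points into Region):
  P1: Region <- ParentIncome -> Income <- Industry -> Ability
  P2: Region <- ParentIncome -> UrbanRes -> Ability
  P3: Region <- ParentIncome -> UnionMember -> Tenure <- Income <- Industry -> Ability
Condition 1 (no descendant of Region in the set): holds — descendants of Region are {Ability, Tenure}; none are in {ParentIncome}.
Condition 2 (every backdoor path blocked by {ParentIncome}):
  P1: blocked at fork node ParentIncome ∈ conditioning set.
  P2: blocked at fork node ParentIncome ∈ conditioning set.
  P3: blocked at fork node ParentIncome ∈ conditioning set.
{ParentIncome} satisfies the backdoor criterion.

Yes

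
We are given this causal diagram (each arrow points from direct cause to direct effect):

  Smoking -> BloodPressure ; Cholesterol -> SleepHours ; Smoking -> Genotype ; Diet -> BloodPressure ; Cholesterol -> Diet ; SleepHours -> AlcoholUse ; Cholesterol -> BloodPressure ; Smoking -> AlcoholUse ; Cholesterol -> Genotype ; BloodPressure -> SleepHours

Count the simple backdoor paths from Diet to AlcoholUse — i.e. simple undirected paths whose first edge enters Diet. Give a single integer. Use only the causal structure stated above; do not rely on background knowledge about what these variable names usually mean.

A backdoor path from Diet to AlcoholUse is any simple undirected path whose first edge points into Diet (i.e. leaves Diet via a parent).
Parents of Diet: {Cholesterol}.
Enumerating:
  P1: Diet <- Cholesterol -> BloodPressure <- Smoking -> AlcoholUse
  P2: Diet <- Cholesterol -> BloodPressure -> SleepHours -> AlcoholUse
  P3: Diet <- Cholesterol -> SleepHours <- BloodPressure <- Smoking -> AlcoholUse
  P4: Diet <- Cholesterol -> SleepHours -> AlcoholUse
  P5: Diet <- Cholesterol -> Genotype <- Smoking -> BloodPressure -> SleepHours -> AlcoholUse
  P6: Diet <- Cholesterol -> Genotype <- Smoking -> AlcoholUse
That exhausts the simple backdoor paths. Count: 6.

6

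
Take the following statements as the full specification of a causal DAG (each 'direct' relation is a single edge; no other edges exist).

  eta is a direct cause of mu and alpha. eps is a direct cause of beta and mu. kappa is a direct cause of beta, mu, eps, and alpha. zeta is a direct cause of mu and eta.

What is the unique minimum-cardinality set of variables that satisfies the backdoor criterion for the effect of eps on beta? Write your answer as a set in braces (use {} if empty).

{kappa}

Variables eligible for adjustment (non-descendants of eps, excluding eps and beta): {alpha, eta, kappa, zeta}.
Backdoor paths from eps to beta:
  P1: eps <- kappa -> beta
The empty set is not sufficient: P1 (eps <- kappa -> beta) has no collider blocking it and no conditioned non-collider, so it is open.
Try {kappa}:
  P1: blocked at fork node kappa ∈ conditioning set.
{kappa} contains no descendant of eps and blocks every backdoor path.
No other singleton works — e.g. {zeta} leaves P1 open — so {kappa} is the unique smallest valid adjustment set.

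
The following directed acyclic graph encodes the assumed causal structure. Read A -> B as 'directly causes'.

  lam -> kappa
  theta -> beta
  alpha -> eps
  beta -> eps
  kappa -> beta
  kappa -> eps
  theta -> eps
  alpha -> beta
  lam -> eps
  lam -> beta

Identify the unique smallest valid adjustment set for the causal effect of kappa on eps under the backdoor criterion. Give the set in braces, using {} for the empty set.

{lam}

Variables eligible for adjustment (non-descendants of kappa, excluding kappa and eps): {alpha, lam, theta}.
Backdoor paths from kappa to eps:
  P1: kappa <- lam -> beta <- alpha -> eps
  P2: kappa <- lam -> beta <- theta -> eps
  P3: kappa <- lam -> beta -> eps
  P4: kappa <- lam -> eps
The empty set is not sufficient: P3 (kappa <- lam -> beta -> eps) has no collider blocking it and no conditioned non-collider, so it is open.
Try {lam}:
  P1: blocked at fork node lam ∈ conditioning set.
  P2: blocked at fork node lam ∈ conditioning set.
  P3: blocked at fork node lam ∈ conditioning set.
  P4: blocked at fork node lam ∈ conditioning set.
{lam} contains no descendant of kappa and blocks every backdoor path.
No other singleton works — e.g. {alpha} leaves P3 open — so {lam} is the unique smallest valid adjustment set.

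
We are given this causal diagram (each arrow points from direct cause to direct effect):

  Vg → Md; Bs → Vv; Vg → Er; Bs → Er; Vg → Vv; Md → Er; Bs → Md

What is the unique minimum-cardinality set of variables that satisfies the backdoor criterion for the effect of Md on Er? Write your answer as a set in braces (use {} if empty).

Variables eligible for adjustment (non-descendants of Md, excluding Md and Er): {Bs, Vg, Vv}.
Backdoor paths from Md to Er:
  P1: Md <- Vg -> Vv <- Bs -> Er
  P2: Md <- Vg -> Er
  P3: Md <- Bs -> Vv <- Vg -> Er
  P4: Md <- Bs -> Er
The empty set is not sufficient: P2 (Md <- Vg -> Er) has no collider blocking it and no conditioned non-collider, so it is open.
Try {Bs, Vg}:
  P1: blocked at fork node Vg ∈ conditioning set.
  P2: blocked at fork node Vg ∈ conditioning set.
  P3: blocked at fork node Bs ∈ conditioning set.
  P4: blocked at fork node Bs ∈ conditioning set.
{Bs, Vg} contains no descendant of Md and blocks every backdoor path.
Every element of {Bs, Vg} is needed (dropping Bs leaves P4 open; dropping Vg leaves P2 open), so no proper subset is valid.
Among all size-2 subsets of the eligible variables, only {Bs, Vg} blocks every backdoor path, so it is the unique smallest valid adjustment set.

{Bs, Vg}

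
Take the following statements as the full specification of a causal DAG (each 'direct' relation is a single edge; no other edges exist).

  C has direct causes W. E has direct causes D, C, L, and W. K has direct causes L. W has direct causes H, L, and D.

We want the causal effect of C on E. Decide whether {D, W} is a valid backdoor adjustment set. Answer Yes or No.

Backdoor paths from C to E (paths whose first edge points into C):
  P1: C <- W <- D -> E
  P2: C <- W <- L -> E
  P3: C <- W -> E
Condition 1 (no descendant of C in the set): holds — descendants of C are {E}; none are in {D, W}.
Condition 2 (every backdoor path blocked by {D, W}):
  P1: blocked at chain node W ∈ conditioning set.
  P2: blocked at chain node W ∈ conditioning set.
  P3: blocked at fork node W ∈ conditioning set.
{D, W} satisfies the backdoor criterion.

Yes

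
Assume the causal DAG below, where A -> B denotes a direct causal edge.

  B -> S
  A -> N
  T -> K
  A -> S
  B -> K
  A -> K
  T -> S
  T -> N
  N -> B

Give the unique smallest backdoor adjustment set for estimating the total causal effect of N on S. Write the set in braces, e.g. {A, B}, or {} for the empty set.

Variables eligible for adjustment (non-descendants of N, excluding N and S): {A, T}.
Backdoor paths from N to S:
  P1: N <- T -> S
  P2: N <- T -> K <- A -> S
  P3: N <- T -> K <- B -> S
  P4: N <- A -> S
  P5: N <- A -> K <- T -> S
  P6: N <- A -> K <- B -> S
The empty set is not sufficient: P1 (N <- T -> S) has no collider blocking it and no conditioned non-collider, so it is open.
Try {A, T}:
  P1: blocked at fork node T ∈ conditioning set.
  P2: blocked at fork node T ∈ conditioning set.
  P3: blocked at fork node T ∈ conditioning set.
  P4: blocked at fork node A ∈ conditioning set.
  P5: blocked at fork node A ∈ conditioning set.
  P6: blocked at fork node A ∈ conditioning set.
{A, T} contains no descendant of N and blocks every backdoor path.
Every element of {A, T} is needed (dropping A leaves P4 open; dropping T leaves P1 open), so no proper subset is valid.
Among all size-2 subsets of the eligible variables, only {A, T} blocks every backdoor path, so it is the unique smallest valid adjustment set.

{A, T}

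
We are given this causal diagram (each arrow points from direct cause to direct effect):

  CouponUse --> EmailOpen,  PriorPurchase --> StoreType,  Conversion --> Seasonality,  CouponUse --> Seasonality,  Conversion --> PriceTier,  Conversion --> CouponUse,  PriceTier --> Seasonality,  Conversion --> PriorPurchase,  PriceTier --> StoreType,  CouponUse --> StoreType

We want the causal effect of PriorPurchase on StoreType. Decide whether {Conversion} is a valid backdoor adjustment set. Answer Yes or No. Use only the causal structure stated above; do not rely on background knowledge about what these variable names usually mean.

Backdoor paths from PriorPurchase to StoreType (paths whose first edge points into PriorPurchase):
  P1: PriorPurchase <- Conversion -> PriceTier -> Seasonality <- CouponUse -> StoreType
  P2: PriorPurchase <- Conversion -> PriceTier -> StoreType
  P3: PriorPurchase <- Conversion -> CouponUse -> Seasonality <- PriceTier -> StoreType
  P4: PriorPurchase <- Conversion -> CouponUse -> StoreType
  P5: PriorPurchase <- Conversion -> Seasonality <- PriceTier -> StoreType
  P6: PriorPurchase <- Conversion -> Seasonality <- CouponUse -> StoreType
Condition 1 (no descendant of PriorPurchase in the set): holds — descendants of PriorPurchase are {StoreType}; none are in {Conversion}.
Condition 2 (every backdoor path blocked by {Conversion}):
  P1: blocked at fork node Conversion ∈ conditioning set.
  P2: blocked at fork node Conversion ∈ conditioning set.
  P3: blocked at fork node Conversion ∈ conditioning set.
  P4: blocked at fork node Conversion ∈ conditioning set.
  P5: blocked at fork node Conversion ∈ conditioning set.
  P6: blocked at fork node Conversion ∈ conditioning set.
{Conversion} satisfies the backdoor criterion.

Yes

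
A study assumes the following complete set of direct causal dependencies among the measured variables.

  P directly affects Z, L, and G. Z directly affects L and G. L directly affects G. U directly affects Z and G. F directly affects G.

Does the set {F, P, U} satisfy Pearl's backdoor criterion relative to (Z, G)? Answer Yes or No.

Backdoor paths from Z to G (paths whose first edge points into Z):
  P1: Z <- U -> G
  P2: Z <- P -> L -> G
  P3: Z <- P -> G
Condition 1 (no descendant of Z in the set): holds — descendants of Z are {G, L}; none are in {F, P, U}.
Condition 2 (every backdoor path blocked by {F, P, U}):
  P1: blocked at fork node U ∈ conditioning set.
  P2: blocked at fork node P ∈ conditioning set.
  P3: blocked at fork node P ∈ conditioning set.
{F, P, U} satisfies the backdoor criterion.

Yes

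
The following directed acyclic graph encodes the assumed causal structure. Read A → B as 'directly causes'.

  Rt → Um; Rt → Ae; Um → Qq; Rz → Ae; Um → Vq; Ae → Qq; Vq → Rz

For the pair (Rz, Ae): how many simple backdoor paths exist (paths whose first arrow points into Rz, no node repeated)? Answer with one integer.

2

A backdoor path from Rz to Ae is any simple undirected path whose first edge points into Rz (i.e. leaves Rz via a parent).
Parents of Rz: {Vq}.
Enumerating:
  P1: Rz <- Vq <- Um <- Rt -> Ae
  P2: Rz <- Vq <- Um -> Qq <- Ae
That exhausts the simple backdoor paths. Count: 2.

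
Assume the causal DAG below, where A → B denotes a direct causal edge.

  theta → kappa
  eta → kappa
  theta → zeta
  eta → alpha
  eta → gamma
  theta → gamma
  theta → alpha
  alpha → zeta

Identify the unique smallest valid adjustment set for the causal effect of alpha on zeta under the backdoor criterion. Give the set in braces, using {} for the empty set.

{theta}

Variables eligible for adjustment (non-descendants of alpha, excluding alpha and zeta): {eta, gamma, kappa, theta}.
Backdoor paths from alpha to zeta:
  P1: alpha <- eta -> gamma <- theta -> zeta
  P2: alpha <- eta -> kappa <- theta -> zeta
  P3: alpha <- theta -> zeta
The empty set is not sufficient: P3 (alpha <- theta -> zeta) has no collider blocking it and no conditioned non-collider, so it is open.
Try {theta}:
  P1: blocked at collider gamma (neither it nor any descendant is in the conditioning set).
  P2: blocked at collider kappa (neither it nor any descendant is in the conditioning set).
  P3: blocked at fork node theta ∈ conditioning set.
{theta} contains no descendant of alpha and blocks every backdoor path.
No other singleton works — e.g. {eta} leaves P3 open — so {theta} is the unique smallest valid adjustment set.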